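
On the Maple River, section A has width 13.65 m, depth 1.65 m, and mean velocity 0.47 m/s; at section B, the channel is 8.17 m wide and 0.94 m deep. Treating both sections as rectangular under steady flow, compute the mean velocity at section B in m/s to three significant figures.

Q = A₁V₁ = (13.65×1.65) × 0.47 = 10.59 m³/s
A₂ = 8.17 × 0.94 = 7.680 m²
V₂ = Q/A₂ = 10.59/7.680 = 1.378 m/s

1.38 m/s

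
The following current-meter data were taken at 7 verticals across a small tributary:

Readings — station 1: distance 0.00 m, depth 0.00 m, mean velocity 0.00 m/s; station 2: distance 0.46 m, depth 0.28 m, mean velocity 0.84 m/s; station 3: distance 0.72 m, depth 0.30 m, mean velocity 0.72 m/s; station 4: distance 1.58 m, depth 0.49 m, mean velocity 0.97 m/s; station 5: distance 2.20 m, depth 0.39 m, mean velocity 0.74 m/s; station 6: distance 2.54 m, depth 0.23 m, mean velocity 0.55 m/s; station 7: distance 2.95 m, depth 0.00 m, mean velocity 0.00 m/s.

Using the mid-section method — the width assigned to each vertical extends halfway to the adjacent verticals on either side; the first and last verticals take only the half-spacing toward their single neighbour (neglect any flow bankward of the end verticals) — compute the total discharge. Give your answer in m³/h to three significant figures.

w_2 = (0.72 − 0.00)/2 = 0.36 m; q_2 = 0.84 × 0.28 × 0.36 = 0.08467 m³/s
w_3 = (1.58 − 0.46)/2 = 0.56 m; q_3 = 0.72 × 0.30 × 0.56 = 0.1210 m³/s
w_4 = (2.20 − 0.72)/2 = 0.74 m; q_4 = 0.97 × 0.49 × 0.74 = 0.3517 m³/s
w_5 = (2.54 − 1.58)/2 = 0.48 m; q_5 = 0.74 × 0.39 × 0.48 = 0.1385 m³/s
w_6 = (2.95 − 2.20)/2 = 0.375 m; q_6 = 0.55 × 0.23 × 0.375 = 0.04744 m³/s
Stations 1, 7 contribute zero (depth or velocity is 0).
Q = Σ qᵢ = 0.7433 m³/s
= 0.7433 × 3600 = 2676 m³/h

2680 m³/h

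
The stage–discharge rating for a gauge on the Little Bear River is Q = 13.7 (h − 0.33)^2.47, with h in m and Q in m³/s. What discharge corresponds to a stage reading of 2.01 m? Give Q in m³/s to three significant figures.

Q = 13.7 × (2.01 − 0.33)^2.47 = 13.7 × 1.68^2.47 = 49.34 m³/s

49.3 m³/s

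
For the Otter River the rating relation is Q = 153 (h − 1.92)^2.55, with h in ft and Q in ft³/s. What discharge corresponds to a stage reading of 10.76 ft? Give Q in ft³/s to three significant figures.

39600 ft³/s

Q = 153 × (10.76 − 1.92)^2.55 = 153 × 8.84^2.55 = 39640 ft³/s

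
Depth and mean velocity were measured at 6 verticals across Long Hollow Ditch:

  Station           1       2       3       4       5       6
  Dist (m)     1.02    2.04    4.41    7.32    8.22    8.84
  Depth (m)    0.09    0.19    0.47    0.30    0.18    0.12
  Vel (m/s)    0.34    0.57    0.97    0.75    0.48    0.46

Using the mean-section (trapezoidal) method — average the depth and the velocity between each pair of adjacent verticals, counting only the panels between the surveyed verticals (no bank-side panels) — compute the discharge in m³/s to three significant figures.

1.81 m³/s

Panel 1-2: Δb = 1.02 m, d̄ = (0.09+0.19)/2 = 0.14, v̄ = (0.34+0.57)/2 = 0.455 → q = 1.02×0.14×0.455 = 0.06497 m³/s
Panel 2-3: Δb = 2.37 m, d̄ = (0.19+0.47)/2 = 0.33, v̄ = (0.57+0.97)/2 = 0.77 → q = 2.37×0.33×0.77 = 0.6022 m³/s
Panel 3-4: Δb = 2.91 m, d̄ = (0.47+0.30)/2 = 0.385, v̄ = (0.97+0.75)/2 = 0.86 → q = 2.91×0.385×0.86 = 0.9635 m³/s
Panel 4-5: Δb = 0.9 m, d̄ = (0.30+0.18)/2 = 0.24, v̄ = (0.75+0.48)/2 = 0.615 → q = 0.9×0.24×0.615 = 0.1328 m³/s
Panel 5-6: Δb = 0.62 m, d̄ = (0.18+0.12)/2 = 0.15, v̄ = (0.48+0.46)/2 = 0.47 → q = 0.62×0.15×0.47 = 0.04371 m³/s
Q = Σ q = 1.807 m³/s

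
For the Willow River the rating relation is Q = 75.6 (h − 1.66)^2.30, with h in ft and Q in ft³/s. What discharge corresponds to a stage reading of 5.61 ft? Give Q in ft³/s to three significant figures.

Q = 75.6 × (5.61 − 1.66)^2.30 = 75.6 × 3.95^2.30 = 1781 ft³/s

1780 ft³/s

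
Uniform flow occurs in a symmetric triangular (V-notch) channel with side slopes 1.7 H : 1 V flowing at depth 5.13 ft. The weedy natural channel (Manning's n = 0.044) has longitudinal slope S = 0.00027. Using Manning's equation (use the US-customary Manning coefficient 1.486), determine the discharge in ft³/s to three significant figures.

A = z·y² = 1.7×5.13² = 44.74 ft²
P = 2y√(1+z²) = 2×5.13×√(1+1.7²) = 20.24 ft
R = A/P = 44.74/20.24 = 2.211 ft
Q = (1.486/n)·A·R^(2/3)·S^(1/2) = (1.486/0.044) × 44.74 × 2.211^(2/3) × 0.00027^(1/2) = 42.13 ft³/s

42.1 ft³/s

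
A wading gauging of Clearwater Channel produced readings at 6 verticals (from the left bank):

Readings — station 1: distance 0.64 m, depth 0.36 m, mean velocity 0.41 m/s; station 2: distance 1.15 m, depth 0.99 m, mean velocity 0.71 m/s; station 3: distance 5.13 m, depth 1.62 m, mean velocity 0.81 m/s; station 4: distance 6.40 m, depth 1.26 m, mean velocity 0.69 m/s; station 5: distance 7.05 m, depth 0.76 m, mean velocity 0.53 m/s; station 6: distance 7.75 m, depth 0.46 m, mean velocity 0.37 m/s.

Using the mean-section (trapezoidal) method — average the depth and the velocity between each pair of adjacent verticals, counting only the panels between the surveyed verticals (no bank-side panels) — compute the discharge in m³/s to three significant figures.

6.10 m³/s

Panel 1-2: Δb = 0.51 m, d̄ = (0.36+0.99)/2 = 0.675, v̄ = (0.41+0.71)/2 = 0.56 → q = 0.51×0.675×0.56 = 0.1928 m³/s
Panel 2-3: Δb = 3.98 m, d̄ = (0.99+1.62)/2 = 1.305, v̄ = (0.71+0.81)/2 = 0.76 → q = 3.98×1.305×0.76 = 3.947 m³/s
Panel 3-4: Δb = 1.27 m, d̄ = (1.62+1.26)/2 = 1.44, v̄ = (0.81+0.69)/2 = 0.75 → q = 1.27×1.44×0.75 = 1.372 m³/s
Panel 4-5: Δb = 0.65 m, d̄ = (1.26+0.76)/2 = 1.01, v̄ = (0.69+0.53)/2 = 0.61 → q = 0.65×1.01×0.61 = 0.4005 m³/s
Panel 5-6: Δb = 0.7 m, d̄ = (0.76+0.46)/2 = 0.61, v̄ = (0.53+0.37)/2 = 0.45 → q = 0.7×0.61×0.45 = 0.1922 m³/s
Q = Σ q = 6.104 m³/s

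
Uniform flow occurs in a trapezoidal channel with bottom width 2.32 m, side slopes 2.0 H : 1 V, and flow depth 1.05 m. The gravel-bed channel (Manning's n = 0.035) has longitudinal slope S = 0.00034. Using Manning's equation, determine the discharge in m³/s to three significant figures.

A = (b + z·y)·y = (2.32 + 2.0×1.05)×1.05 = 4.641 m²
P = b + 2y√(1+z²) = 2.32 + 2×1.05×√(1+2.0²) = 7.016 m
R = A/P = 4.641/7.016 = 0.6615 m
Q = (1/n)·A·R^(2/3)·S^(1/2) = (1/0.035) × 4.641 × 0.6615^(2/3) × 0.00034^(1/2) = 1.856 m³/s

1.86 m³/s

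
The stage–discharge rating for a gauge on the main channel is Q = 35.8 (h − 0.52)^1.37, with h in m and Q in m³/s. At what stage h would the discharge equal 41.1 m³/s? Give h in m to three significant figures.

h − h₀ = (Q/C)^(1/b) = (41.1/35.8)^(1/1.37) = 1.106 m
h = 0.52 + 1.106 = 1.626 m

1.63 m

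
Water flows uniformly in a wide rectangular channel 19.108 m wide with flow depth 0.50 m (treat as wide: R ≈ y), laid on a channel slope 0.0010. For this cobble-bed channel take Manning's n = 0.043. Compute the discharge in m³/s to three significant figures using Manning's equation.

4.43 m³/s

A = b·y = 19.108 × 0.50 = 9.554 m²
Wide channel: R ≈ y = 0.50 m
Q = (1/n)·A·R^(2/3)·S^(1/2) = (1/0.043) × 9.554 × 0.5000^(2/3) × 0.0010^(1/2) = 4.426 m³/s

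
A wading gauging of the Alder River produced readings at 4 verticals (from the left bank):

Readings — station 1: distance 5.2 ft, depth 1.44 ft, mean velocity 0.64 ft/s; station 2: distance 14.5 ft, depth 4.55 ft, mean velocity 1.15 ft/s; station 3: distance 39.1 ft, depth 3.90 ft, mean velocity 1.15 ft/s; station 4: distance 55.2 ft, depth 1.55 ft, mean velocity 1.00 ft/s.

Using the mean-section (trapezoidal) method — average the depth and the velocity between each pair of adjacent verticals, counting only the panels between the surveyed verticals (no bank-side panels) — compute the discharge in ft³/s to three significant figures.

192 ft³/s

Panel 1-2: Δb = 9.3 ft, d̄ = (1.44+4.55)/2 = 2.995, v̄ = (0.64+1.15)/2 = 0.895 → q = 9.3×2.995×0.895 = 24.93 ft³/s
Panel 2-3: Δb = 24.6 ft, d̄ = (4.55+3.90)/2 = 4.225, v̄ = (1.15+1.15)/2 = 1.15 → q = 24.6×4.225×1.15 = 119.5 ft³/s
Panel 3-4: Δb = 16.1 ft, d̄ = (3.90+1.55)/2 = 2.725, v̄ = (1.15+1.00)/2 = 1.075 → q = 16.1×2.725×1.075 = 47.16 ft³/s
Q = Σ q = 191.6 ft³/s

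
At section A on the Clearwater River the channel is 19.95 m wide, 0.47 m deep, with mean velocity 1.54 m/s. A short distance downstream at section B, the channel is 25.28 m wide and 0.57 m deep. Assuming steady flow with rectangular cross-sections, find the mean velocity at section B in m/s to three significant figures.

1.00 m/s

Q = A₁V₁ = (19.95×0.47) × 1.54 = 14.44 m³/s
A₂ = 25.28 × 0.57 = 14.41 m²
V₂ = Q/A₂ = 14.44/14.41 = 1.002 m/s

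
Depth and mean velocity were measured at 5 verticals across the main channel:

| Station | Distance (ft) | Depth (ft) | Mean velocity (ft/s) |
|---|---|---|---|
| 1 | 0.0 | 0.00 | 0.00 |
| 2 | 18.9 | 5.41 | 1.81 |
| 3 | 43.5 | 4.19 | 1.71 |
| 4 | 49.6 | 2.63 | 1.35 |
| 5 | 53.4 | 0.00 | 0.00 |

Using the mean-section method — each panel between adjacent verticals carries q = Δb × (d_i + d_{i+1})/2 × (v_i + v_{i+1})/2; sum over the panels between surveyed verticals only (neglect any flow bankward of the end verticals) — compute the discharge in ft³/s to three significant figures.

289 ft³/s

Panel 1-2: Δb = 18.9 ft, d̄ = (0.00+5.41)/2 = 2.705, v̄ = (0.00+1.81)/2 = 0.905 → q = 18.9×2.705×0.905 = 46.27 ft³/s
Panel 2-3: Δb = 24.6 ft, d̄ = (5.41+4.19)/2 = 4.8, v̄ = (1.81+1.71)/2 = 1.76 → q = 24.6×4.8×1.76 = 207.8 ft³/s
Panel 3-4: Δb = 6.1 ft, d̄ = (4.19+2.63)/2 = 3.41, v̄ = (1.71+1.35)/2 = 1.53 → q = 6.1×3.41×1.53 = 31.83 ft³/s
Panel 4-5: Δb = 3.8 ft, d̄ = (2.63+0.00)/2 = 1.315, v̄ = (1.35+0.00)/2 = 0.675 → q = 3.8×1.315×0.675 = 3.373 ft³/s
Q = Σ q = 289.3 ft³/s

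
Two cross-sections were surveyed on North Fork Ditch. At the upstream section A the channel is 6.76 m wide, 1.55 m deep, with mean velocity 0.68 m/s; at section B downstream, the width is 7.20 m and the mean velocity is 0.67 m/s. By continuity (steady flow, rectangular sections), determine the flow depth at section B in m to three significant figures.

Q = A₁V₁ = (6.76×1.55) × 0.68 = 7.125 m³/s
d₂ = Q/(b₂ V₂) = 7.125/(7.20×0.67) = 1.477 m

1.48 m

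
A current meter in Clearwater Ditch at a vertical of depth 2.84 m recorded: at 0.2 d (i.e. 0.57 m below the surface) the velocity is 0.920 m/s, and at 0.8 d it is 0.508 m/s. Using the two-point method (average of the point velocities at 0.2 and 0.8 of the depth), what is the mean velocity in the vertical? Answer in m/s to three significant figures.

0.714 m/s

v̄ = (0.920 + 0.508) / 2 = 0.7140 m/s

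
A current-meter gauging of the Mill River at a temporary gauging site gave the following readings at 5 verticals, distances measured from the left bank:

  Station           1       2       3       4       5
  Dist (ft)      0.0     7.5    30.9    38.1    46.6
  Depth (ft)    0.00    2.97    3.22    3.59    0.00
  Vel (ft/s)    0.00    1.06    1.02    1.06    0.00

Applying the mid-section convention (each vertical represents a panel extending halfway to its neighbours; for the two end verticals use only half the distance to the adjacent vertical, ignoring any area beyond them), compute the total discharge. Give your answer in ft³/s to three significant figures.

w_2 = (30.9 − 0.0)/2 = 15.45 ft; q_2 = 1.06 × 2.97 × 15.45 = 48.64 ft³/s
w_3 = (38.1 − 7.5)/2 = 15.3 ft; q_3 = 1.02 × 3.22 × 15.3 = 50.25 ft³/s
w_4 = (46.6 − 30.9)/2 = 7.85 ft; q_4 = 1.06 × 3.59 × 7.85 = 29.87 ft³/s
Stations 1, 5 contribute zero (depth or velocity is 0).
Q = Σ qᵢ = 128.8 ft³/s

129 ft³/s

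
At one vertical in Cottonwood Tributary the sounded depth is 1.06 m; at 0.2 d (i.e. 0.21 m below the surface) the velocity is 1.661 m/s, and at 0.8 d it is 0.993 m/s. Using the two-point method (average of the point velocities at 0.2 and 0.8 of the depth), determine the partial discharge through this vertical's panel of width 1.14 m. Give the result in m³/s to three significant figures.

1.60 m³/s

v̄ = (1.661 + 0.993) / 2 = 1.327 m/s
q = v̄ × d × w = 1.327 × 1.06 × 1.14 = 1.604 m³/s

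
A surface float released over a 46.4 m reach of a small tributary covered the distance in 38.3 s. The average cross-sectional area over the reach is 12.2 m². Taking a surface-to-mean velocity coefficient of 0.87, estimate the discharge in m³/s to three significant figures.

12.9 m³/s

v_surface = L / t̄ = 46.4 / 38.3 = 1.211 m/s
v_mean = 0.87 × 1.211 = 1.054 m/s
Q = A × v_mean = 12.2 × 1.054 = 12.86 m³/s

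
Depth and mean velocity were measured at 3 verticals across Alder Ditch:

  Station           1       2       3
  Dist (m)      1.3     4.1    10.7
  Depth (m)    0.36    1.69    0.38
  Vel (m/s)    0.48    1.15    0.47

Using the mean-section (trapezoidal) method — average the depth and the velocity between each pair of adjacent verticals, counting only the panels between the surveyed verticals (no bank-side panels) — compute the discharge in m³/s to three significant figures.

Panel 1-2: Δb = 2.8 m, d̄ = (0.36+1.69)/2 = 1.025, v̄ = (0.48+1.15)/2 = 0.815 → q = 2.8×1.025×0.815 = 2.339 m³/s
Panel 2-3: Δb = 6.6 m, d̄ = (1.69+0.38)/2 = 1.035, v̄ = (1.15+0.47)/2 = 0.81 → q = 6.6×1.035×0.81 = 5.533 m³/s
Q = Σ q = 7.872 m³/s

7.87 m³/s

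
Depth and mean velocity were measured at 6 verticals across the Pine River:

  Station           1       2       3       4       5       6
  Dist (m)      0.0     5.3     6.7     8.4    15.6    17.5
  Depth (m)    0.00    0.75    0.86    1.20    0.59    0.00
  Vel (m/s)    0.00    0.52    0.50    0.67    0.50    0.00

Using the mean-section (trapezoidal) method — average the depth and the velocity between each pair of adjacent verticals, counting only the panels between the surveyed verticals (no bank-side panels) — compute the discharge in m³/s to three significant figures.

6.03 m³/s

Panel 1-2: Δb = 5.3 m, d̄ = (0.00+0.75)/2 = 0.375, v̄ = (0.00+0.52)/2 = 0.26 → q = 5.3×0.375×0.26 = 0.5168 m³/s
Panel 2-3: Δb = 1.4 m, d̄ = (0.75+0.86)/2 = 0.805, v̄ = (0.52+0.50)/2 = 0.51 → q = 1.4×0.805×0.51 = 0.5748 m³/s
Panel 3-4: Δb = 1.7 m, d̄ = (0.86+1.20)/2 = 1.03, v̄ = (0.50+0.67)/2 = 0.585 → q = 1.7×1.03×0.585 = 1.024 m³/s
Panel 4-5: Δb = 7.2 m, d̄ = (1.20+0.59)/2 = 0.895, v̄ = (0.67+0.50)/2 = 0.585 → q = 7.2×0.895×0.585 = 3.770 m³/s
Panel 5-6: Δb = 1.9 m, d̄ = (0.59+0.00)/2 = 0.295, v̄ = (0.50+0.00)/2 = 0.25 → q = 1.9×0.295×0.25 = 0.1401 m³/s
Q = Σ q = 6.026 m³/s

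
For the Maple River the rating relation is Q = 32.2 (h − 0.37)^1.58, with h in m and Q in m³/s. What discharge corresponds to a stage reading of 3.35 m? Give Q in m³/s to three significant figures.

Q = 32.2 × (3.35 − 0.37)^1.58 = 32.2 × 2.98^1.58 = 180.8 m³/s

181 m³/s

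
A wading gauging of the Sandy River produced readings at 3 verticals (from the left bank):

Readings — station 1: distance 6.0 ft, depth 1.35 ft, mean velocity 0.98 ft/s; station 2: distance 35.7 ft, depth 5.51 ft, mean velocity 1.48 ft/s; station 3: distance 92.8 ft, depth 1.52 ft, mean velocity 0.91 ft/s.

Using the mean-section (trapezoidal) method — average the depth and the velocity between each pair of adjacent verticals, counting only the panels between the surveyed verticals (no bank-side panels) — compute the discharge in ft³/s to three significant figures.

365 ft³/s

Panel 1-2: Δb = 29.7 ft, d̄ = (1.35+5.51)/2 = 3.43, v̄ = (0.98+1.48)/2 = 1.23 → q = 29.7×3.43×1.23 = 125.3 ft³/s
Panel 2-3: Δb = 57.1 ft, d̄ = (5.51+1.52)/2 = 3.515, v̄ = (1.48+0.91)/2 = 1.195 → q = 57.1×3.515×1.195 = 239.8 ft³/s
Q = Σ q = 365.1 ft³/s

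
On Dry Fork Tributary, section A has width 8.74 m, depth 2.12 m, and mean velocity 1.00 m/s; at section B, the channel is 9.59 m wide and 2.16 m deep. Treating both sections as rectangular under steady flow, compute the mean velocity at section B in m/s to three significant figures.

Q = A₁V₁ = (8.74×2.12) × 1.00 = 18.53 m³/s
A₂ = 9.59 × 2.16 = 20.71 m²
V₂ = Q/A₂ = 18.53/20.71 = 0.8945 m/s

0.894 m/s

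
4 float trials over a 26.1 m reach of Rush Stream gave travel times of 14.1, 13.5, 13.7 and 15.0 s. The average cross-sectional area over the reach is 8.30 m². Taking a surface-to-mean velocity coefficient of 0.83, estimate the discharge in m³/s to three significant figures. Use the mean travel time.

12.8 m³/s

t̄ = (14.1 + 13.5 + 13.7 + 15.0) / 4 = 14.075 s
v_surface = L / t̄ = 26.1 / 14.075 = 1.854 m/s
v_mean = 0.83 × 1.854 = 1.539 m/s
Q = A × v_mean = 8.30 × 1.539 = 12.77 m³/s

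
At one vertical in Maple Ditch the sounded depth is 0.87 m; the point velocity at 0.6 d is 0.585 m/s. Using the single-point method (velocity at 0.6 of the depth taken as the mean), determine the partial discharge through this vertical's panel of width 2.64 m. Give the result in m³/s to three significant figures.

1.34 m³/s

v̄ = v₀.₆ = 0.585 m/s
q = v̄ × d × w = 0.5850 × 0.87 × 2.64 = 1.344 m³/s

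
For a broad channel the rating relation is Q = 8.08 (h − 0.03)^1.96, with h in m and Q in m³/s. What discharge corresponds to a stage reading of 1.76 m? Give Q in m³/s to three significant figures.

23.7 m³/s

Q = 8.08 × (1.76 − 0.03)^1.96 = 8.08 × 1.73^1.96 = 23.66 m³/s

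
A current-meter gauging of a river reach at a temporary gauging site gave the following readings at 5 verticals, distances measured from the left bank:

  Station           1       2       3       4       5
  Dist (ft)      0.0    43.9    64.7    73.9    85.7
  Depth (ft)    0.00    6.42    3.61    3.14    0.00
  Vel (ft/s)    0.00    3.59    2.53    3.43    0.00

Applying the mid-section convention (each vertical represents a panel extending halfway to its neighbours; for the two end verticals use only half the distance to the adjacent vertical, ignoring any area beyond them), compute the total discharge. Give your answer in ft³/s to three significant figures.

w_2 = (64.7 − 0.0)/2 = 32.35 ft; q_2 = 3.59 × 6.42 × 32.35 = 745.6 ft³/s
w_3 = (73.9 − 43.9)/2 = 15 ft; q_3 = 2.53 × 3.61 × 15 = 137.0 ft³/s
w_4 = (85.7 − 64.7)/2 = 10.5 ft; q_4 = 3.43 × 3.14 × 10.5 = 113.1 ft³/s
Stations 1, 5 contribute zero (depth or velocity is 0).
Q = Σ qᵢ = 995.7 ft³/s

996 ft³/s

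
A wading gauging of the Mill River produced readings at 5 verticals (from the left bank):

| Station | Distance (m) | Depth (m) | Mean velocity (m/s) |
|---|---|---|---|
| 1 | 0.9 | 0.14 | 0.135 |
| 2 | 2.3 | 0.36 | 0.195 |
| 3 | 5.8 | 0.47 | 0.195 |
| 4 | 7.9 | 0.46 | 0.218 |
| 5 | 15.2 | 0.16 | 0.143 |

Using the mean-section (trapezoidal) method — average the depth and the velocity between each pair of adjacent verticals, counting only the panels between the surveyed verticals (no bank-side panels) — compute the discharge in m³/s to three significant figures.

0.951 m³/s

Panel 1-2: Δb = 1.4 m, d̄ = (0.14+0.36)/2 = 0.25, v̄ = (0.135+0.195)/2 = 0.165 → q = 1.4×0.25×0.165 = 0.05775 m³/s
Panel 2-3: Δb = 3.5 m, d̄ = (0.36+0.47)/2 = 0.415, v̄ = (0.195+0.195)/2 = 0.195 → q = 3.5×0.415×0.195 = 0.2832 m³/s
Panel 3-4: Δb = 2.1 m, d̄ = (0.47+0.46)/2 = 0.465, v̄ = (0.195+0.218)/2 = 0.2065 → q = 2.1×0.465×0.2065 = 0.2016 m³/s
Panel 4-5: Δb = 7.3 m, d̄ = (0.46+0.16)/2 = 0.31, v̄ = (0.218+0.143)/2 = 0.1805 → q = 7.3×0.31×0.1805 = 0.4085 m³/s
Q = Σ q = 0.9511 m³/s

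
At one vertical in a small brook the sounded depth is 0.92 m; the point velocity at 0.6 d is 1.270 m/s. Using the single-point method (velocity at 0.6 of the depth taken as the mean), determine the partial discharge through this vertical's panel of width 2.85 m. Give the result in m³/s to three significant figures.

3.33 m³/s

v̄ = v₀.₆ = 1.270 m/s
q = v̄ × d × w = 1.270 × 0.92 × 2.85 = 3.330 m³/s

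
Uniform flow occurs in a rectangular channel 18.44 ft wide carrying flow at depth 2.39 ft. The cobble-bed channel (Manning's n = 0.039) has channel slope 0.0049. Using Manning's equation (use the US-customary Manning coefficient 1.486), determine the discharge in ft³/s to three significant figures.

A = b·y = 18.44 × 2.39 = 44.07 ft²
P = b + 2y = 18.44 + 2×2.39 = 23.22 ft
R = A/P = 44.07/23.22 = 1.898 ft
Q = (1.486/n)·A·R^(2/3)·S^(1/2) = (1.486/0.039) × 44.07 × 1.898^(2/3) × 0.0049^(1/2) = 180.2 ft³/s

180 ft³/s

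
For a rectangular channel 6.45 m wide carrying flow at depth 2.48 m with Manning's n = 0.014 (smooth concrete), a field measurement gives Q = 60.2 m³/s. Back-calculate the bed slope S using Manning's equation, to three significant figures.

A = b·y = 6.45 × 2.48 = 16.00 m²
P = b + 2y = 6.45 + 2×2.48 = 11.41 m
R = A/P = 16.00/11.41 = 1.402 m
S = (Q·n / (1·A·R^(2/3)))² = (60.2×0.014 / (1×16.00×1.253))² = 0.001769

0.00177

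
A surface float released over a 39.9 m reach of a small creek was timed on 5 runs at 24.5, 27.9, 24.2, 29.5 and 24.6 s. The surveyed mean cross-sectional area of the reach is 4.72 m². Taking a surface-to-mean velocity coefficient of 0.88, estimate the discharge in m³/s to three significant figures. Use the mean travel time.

6.34 m³/s

t̄ = (24.5 + 27.9 + 24.2 + 29.5 + 24.6) / 5 = 26.14 s
v_surface = L / t̄ = 39.9 / 26.14 = 1.526 m/s
v_mean = 0.88 × 1.526 = 1.343 m/s
Q = A × v_mean = 4.72 × 1.343 = 6.340 m³/s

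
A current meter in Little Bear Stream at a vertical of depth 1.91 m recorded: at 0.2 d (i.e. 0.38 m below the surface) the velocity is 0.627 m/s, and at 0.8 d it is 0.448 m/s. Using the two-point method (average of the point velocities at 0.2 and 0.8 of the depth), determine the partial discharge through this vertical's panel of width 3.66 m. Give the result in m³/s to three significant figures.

3.76 m³/s

v̄ = (0.627 + 0.448) / 2 = 0.5375 m/s
q = v̄ × d × w = 0.5375 × 1.91 × 3.66 = 3.757 m³/s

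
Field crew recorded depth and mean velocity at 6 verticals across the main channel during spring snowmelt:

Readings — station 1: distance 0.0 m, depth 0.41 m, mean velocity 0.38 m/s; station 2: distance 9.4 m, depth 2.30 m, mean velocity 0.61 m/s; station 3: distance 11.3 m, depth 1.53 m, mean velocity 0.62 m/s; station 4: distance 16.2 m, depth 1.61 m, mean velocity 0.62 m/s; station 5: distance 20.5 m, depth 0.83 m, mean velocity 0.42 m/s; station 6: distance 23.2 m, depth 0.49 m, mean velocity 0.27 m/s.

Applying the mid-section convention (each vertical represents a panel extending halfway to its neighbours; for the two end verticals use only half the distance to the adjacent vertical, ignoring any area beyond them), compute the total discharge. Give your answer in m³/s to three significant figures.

17.9 m³/s

w_1 = (9.4 − 0.0)/2 = 4.7 m; q_1 = 0.38 × 0.41 × 4.7 = 0.7323 m³/s
w_2 = (11.3 − 0.0)/2 = 5.65 m; q_2 = 0.61 × 2.30 × 5.65 = 7.927 m³/s
w_3 = (16.2 − 9.4)/2 = 3.4 m; q_3 = 0.62 × 1.53 × 3.4 = 3.225 m³/s
w_4 = (20.5 − 11.3)/2 = 4.6 m; q_4 = 0.62 × 1.61 × 4.6 = 4.592 m³/s
w_5 = (23.2 − 16.2)/2 = 3.5 m; q_5 = 0.42 × 0.83 × 3.5 = 1.220 m³/s
w_6 = (23.2 − 20.5)/2 = 1.35 m; q_6 = 0.27 × 0.49 × 1.35 = 0.1786 m³/s
Q = Σ qᵢ = 17.87 m³/s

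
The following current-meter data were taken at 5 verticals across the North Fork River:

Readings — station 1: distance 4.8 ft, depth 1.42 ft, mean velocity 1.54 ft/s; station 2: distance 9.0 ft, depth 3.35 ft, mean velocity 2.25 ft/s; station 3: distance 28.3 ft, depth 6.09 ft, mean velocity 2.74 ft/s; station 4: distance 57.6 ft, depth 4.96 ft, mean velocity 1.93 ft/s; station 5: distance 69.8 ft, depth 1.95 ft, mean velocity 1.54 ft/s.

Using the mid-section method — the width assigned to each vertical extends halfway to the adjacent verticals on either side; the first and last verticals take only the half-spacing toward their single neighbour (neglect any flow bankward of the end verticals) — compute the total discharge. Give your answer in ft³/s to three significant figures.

716 ft³/s

w_1 = (9.0 − 4.8)/2 = 2.1 ft; q_1 = 1.54 × 1.42 × 2.1 = 4.592 ft³/s
w_2 = (28.3 − 4.8)/2 = 11.75 ft; q_2 = 2.25 × 3.35 × 11.75 = 88.57 ft³/s
w_3 = (57.6 − 9.0)/2 = 24.3 ft; q_3 = 2.74 × 6.09 × 24.3 = 405.5 ft³/s
w_4 = (69.8 − 28.3)/2 = 20.75 ft; q_4 = 1.93 × 4.96 × 20.75 = 198.6 ft³/s
w_5 = (69.8 − 57.6)/2 = 6.1 ft; q_5 = 1.54 × 1.95 × 6.1 = 18.32 ft³/s
Q = Σ qᵢ = 715.6 ft³/s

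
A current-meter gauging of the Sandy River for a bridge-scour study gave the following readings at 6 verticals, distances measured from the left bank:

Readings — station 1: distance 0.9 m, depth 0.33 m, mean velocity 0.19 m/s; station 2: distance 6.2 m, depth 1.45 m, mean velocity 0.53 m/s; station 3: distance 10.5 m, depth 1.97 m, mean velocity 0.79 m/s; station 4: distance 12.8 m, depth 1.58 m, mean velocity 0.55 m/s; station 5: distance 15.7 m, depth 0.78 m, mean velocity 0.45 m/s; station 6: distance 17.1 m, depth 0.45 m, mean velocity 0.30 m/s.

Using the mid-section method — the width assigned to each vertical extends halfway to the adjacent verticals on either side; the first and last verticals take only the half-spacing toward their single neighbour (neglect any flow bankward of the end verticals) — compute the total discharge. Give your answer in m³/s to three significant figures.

w_1 = (6.2 − 0.9)/2 = 2.65 m; q_1 = 0.19 × 0.33 × 2.65 = 0.1662 m³/s
w_2 = (10.5 − 0.9)/2 = 4.8 m; q_2 = 0.53 × 1.45 × 4.8 = 3.689 m³/s
w_3 = (12.8 − 6.2)/2 = 3.3 m; q_3 = 0.79 × 1.97 × 3.3 = 5.136 m³/s
w_4 = (15.7 − 10.5)/2 = 2.6 m; q_4 = 0.55 × 1.58 × 2.6 = 2.259 m³/s
w_5 = (17.1 − 12.8)/2 = 2.15 m; q_5 = 0.45 × 0.78 × 2.15 = 0.7547 m³/s
w_6 = (17.1 − 15.7)/2 = 0.7 m; q_6 = 0.30 × 0.45 × 0.7 = 0.09450 m³/s
Q = Σ qᵢ = 12.10 m³/s

12.1 m³/s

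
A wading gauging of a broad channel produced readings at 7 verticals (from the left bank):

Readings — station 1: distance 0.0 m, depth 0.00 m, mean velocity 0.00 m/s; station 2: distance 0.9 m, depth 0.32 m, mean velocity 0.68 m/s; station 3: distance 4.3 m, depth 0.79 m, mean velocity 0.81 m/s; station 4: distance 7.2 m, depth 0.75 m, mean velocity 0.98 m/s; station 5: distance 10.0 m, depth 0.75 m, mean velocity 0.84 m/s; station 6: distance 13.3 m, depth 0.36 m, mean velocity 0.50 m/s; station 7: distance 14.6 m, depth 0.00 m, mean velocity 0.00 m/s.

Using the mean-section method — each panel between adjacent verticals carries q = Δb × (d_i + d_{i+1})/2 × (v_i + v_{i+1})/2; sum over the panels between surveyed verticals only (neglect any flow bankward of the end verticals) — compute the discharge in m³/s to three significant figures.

Panel 1-2: Δb = 0.9 m, d̄ = (0.00+0.32)/2 = 0.16, v̄ = (0.00+0.68)/2 = 0.34 → q = 0.9×0.16×0.34 = 0.04896 m³/s
Panel 2-3: Δb = 3.4 m, d̄ = (0.32+0.79)/2 = 0.555, v̄ = (0.68+0.81)/2 = 0.745 → q = 3.4×0.555×0.745 = 1.406 m³/s
Panel 3-4: Δb = 2.9 m, d̄ = (0.79+0.75)/2 = 0.77, v̄ = (0.81+0.98)/2 = 0.895 → q = 2.9×0.77×0.895 = 1.999 m³/s
Panel 4-5: Δb = 2.8 m, d̄ = (0.75+0.75)/2 = 0.75, v̄ = (0.98+0.84)/2 = 0.91 → q = 2.8×0.75×0.91 = 1.911 m³/s
Panel 5-6: Δb = 3.3 m, d̄ = (0.75+0.36)/2 = 0.555, v̄ = (0.84+0.50)/2 = 0.67 → q = 3.3×0.555×0.67 = 1.227 m³/s
Panel 6-7: Δb = 1.3 m, d̄ = (0.36+0.00)/2 = 0.18, v̄ = (0.50+0.00)/2 = 0.25 → q = 1.3×0.18×0.25 = 0.05850 m³/s
Q = Σ q = 6.650 m³/s

6.65 m³/s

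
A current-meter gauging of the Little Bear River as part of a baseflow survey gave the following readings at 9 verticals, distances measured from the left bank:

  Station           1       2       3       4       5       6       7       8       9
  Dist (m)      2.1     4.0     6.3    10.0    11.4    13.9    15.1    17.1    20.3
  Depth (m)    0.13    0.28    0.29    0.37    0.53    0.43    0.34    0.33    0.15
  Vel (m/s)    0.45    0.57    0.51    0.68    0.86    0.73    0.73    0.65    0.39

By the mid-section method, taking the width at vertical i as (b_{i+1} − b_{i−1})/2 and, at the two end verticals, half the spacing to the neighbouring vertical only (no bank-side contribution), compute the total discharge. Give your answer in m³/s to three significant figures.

3.99 m³/s

w_1 = (4.0 − 2.1)/2 = 0.95 m; q_1 = 0.45 × 0.13 × 0.95 = 0.05558 m³/s
w_2 = (6.3 − 2.1)/2 = 2.1 m; q_2 = 0.57 × 0.28 × 2.1 = 0.3352 m³/s
w_3 = (10.0 − 4.0)/2 = 3 m; q_3 = 0.51 × 0.29 × 3 = 0.4437 m³/s
w_4 = (11.4 − 6.3)/2 = 2.55 m; q_4 = 0.68 × 0.37 × 2.55 = 0.6416 m³/s
w_5 = (13.9 − 10.0)/2 = 1.95 m; q_5 = 0.86 × 0.53 × 1.95 = 0.8888 m³/s
w_6 = (15.1 − 11.4)/2 = 1.85 m; q_6 = 0.73 × 0.43 × 1.85 = 0.5807 m³/s
w_7 = (17.1 − 13.9)/2 = 1.6 m; q_7 = 0.73 × 0.34 × 1.6 = 0.3971 m³/s
w_8 = (20.3 − 15.1)/2 = 2.6 m; q_8 = 0.65 × 0.33 × 2.6 = 0.5577 m³/s
w_9 = (20.3 − 17.1)/2 = 1.6 m; q_9 = 0.39 × 0.15 × 1.6 = 0.09360 m³/s
Q = Σ qᵢ = 3.994 m³/s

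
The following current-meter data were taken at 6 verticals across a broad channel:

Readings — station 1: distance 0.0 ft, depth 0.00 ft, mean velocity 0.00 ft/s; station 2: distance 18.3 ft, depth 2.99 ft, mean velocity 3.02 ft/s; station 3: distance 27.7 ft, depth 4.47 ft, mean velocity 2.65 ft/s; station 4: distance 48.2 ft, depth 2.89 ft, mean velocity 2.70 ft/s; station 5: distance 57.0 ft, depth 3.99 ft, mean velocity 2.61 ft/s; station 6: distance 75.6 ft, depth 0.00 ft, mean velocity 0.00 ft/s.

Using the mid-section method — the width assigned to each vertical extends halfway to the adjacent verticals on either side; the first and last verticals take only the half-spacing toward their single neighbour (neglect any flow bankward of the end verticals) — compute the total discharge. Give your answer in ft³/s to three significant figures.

w_2 = (27.7 − 0.0)/2 = 13.85 ft; q_2 = 3.02 × 2.99 × 13.85 = 125.1 ft³/s
w_3 = (48.2 − 18.3)/2 = 14.95 ft; q_3 = 2.65 × 4.47 × 14.95 = 177.1 ft³/s
w_4 = (57.0 − 27.7)/2 = 14.65 ft; q_4 = 2.70 × 2.89 × 14.65 = 114.3 ft³/s
w_5 = (75.6 − 48.2)/2 = 13.7 ft; q_5 = 2.61 × 3.99 × 13.7 = 142.7 ft³/s
Stations 1, 6 contribute zero (depth or velocity is 0).
Q = Σ qᵢ = 559.1 ft³/s

559 ft³/s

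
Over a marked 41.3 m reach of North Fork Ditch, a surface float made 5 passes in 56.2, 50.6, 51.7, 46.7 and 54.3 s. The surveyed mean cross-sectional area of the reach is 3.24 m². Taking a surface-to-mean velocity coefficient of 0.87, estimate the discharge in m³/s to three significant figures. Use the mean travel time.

2.24 m³/s

t̄ = (56.2 + 50.6 + 51.7 + 46.7 + 54.3) / 5 = 51.9 s
v_surface = L / t̄ = 41.3 / 51.9 = 0.7958 m/s
v_mean = 0.87 × 0.7958 = 0.6923 m/s
Q = A × v_mean = 3.24 × 0.6923 = 2.243 m³/s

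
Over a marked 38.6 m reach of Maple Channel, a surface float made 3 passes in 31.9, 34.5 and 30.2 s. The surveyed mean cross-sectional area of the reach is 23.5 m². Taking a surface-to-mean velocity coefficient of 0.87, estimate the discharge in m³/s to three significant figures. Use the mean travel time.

24.5 m³/s

t̄ = (31.9 + 34.5 + 30.2) / 3 = 32.2 s
v_surface = L / t̄ = 38.6 / 32.2 = 1.199 m/s
v_mean = 0.87 × 1.199 = 1.043 m/s
Q = A × v_mean = 23.5 × 1.043 = 24.51 m³/s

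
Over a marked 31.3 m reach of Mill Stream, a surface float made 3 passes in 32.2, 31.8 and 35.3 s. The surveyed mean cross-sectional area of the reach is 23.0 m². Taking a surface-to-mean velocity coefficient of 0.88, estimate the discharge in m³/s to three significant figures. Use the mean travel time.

t̄ = (32.2 + 31.8 + 35.3) / 3 = 33.1 s
v_surface = L / t̄ = 31.3 / 33.1 = 0.9456 m/s
v_mean = 0.88 × 0.9456 = 0.8321 m/s
Q = A × v_mean = 23.0 × 0.8321 = 19.14 m³/s

19.1 m³/s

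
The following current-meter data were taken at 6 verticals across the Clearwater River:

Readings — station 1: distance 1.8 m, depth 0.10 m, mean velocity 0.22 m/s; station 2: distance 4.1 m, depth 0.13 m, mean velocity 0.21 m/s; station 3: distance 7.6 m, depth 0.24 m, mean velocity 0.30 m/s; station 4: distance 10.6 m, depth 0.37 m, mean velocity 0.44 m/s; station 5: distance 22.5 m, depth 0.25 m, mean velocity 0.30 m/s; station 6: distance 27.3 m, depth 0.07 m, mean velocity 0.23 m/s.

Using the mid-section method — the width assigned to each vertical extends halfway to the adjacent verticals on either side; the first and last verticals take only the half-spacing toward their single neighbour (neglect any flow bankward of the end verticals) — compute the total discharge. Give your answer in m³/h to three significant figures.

w_1 = (4.1 − 1.8)/2 = 1.15 m; q_1 = 0.22 × 0.10 × 1.15 = 0.02530 m³/s
w_2 = (7.6 − 1.8)/2 = 2.9 m; q_2 = 0.21 × 0.13 × 2.9 = 0.07917 m³/s
w_3 = (10.6 − 4.1)/2 = 3.25 m; q_3 = 0.30 × 0.24 × 3.25 = 0.2340 m³/s
w_4 = (22.5 − 7.6)/2 = 7.45 m; q_4 = 0.44 × 0.37 × 7.45 = 1.213 m³/s
w_5 = (27.3 − 10.6)/2 = 8.35 m; q_5 = 0.30 × 0.25 × 8.35 = 0.6263 m³/s
w_6 = (27.3 − 22.5)/2 = 2.4 m; q_6 = 0.23 × 0.07 × 2.4 = 0.03864 m³/s
Q = Σ qᵢ = 2.216 m³/s
= 2.216 × 3600 = 7978 m³/h

7980 m³/h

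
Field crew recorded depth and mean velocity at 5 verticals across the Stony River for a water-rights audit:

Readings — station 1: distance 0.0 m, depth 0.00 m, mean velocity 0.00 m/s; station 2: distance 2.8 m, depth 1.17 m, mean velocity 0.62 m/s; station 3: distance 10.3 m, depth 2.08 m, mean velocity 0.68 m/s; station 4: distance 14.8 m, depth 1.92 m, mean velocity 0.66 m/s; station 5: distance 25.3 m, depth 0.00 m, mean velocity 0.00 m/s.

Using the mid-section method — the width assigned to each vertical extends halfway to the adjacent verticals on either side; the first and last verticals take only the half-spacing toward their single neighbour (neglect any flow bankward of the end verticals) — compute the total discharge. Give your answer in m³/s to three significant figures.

w_2 = (10.3 − 0.0)/2 = 5.15 m; q_2 = 0.62 × 1.17 × 5.15 = 3.736 m³/s
w_3 = (14.8 − 2.8)/2 = 6 m; q_3 = 0.68 × 2.08 × 6 = 8.486 m³/s
w_4 = (25.3 − 10.3)/2 = 7.5 m; q_4 = 0.66 × 1.92 × 7.5 = 9.504 m³/s
Stations 1, 5 contribute zero (depth or velocity is 0).
Q = Σ qᵢ = 21.73 m³/s

21.7 m³/s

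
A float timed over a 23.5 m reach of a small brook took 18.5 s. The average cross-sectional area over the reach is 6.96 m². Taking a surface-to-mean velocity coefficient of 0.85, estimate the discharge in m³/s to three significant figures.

7.51 m³/s

v_surface = L / t̄ = 23.5 / 18.5 = 1.270 m/s
v_mean = 0.85 × 1.270 = 1.080 m/s
Q = A × v_mean = 6.96 × 1.080 = 7.515 m³/s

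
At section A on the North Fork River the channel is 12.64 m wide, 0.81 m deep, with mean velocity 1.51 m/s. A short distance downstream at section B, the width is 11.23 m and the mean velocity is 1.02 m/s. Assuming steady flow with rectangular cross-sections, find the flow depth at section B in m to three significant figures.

1.35 m

Q = A₁V₁ = (12.64×0.81) × 1.51 = 15.46 m³/s
d₂ = Q/(b₂ V₂) = 15.46/(11.23×1.02) = 1.350 m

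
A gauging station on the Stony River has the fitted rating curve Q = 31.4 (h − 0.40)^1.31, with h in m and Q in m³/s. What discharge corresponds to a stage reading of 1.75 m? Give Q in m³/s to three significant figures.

46.5 m³/s

Q = 31.4 × (1.75 − 0.40)^1.31 = 31.4 × 1.35^1.31 = 46.52 m³/s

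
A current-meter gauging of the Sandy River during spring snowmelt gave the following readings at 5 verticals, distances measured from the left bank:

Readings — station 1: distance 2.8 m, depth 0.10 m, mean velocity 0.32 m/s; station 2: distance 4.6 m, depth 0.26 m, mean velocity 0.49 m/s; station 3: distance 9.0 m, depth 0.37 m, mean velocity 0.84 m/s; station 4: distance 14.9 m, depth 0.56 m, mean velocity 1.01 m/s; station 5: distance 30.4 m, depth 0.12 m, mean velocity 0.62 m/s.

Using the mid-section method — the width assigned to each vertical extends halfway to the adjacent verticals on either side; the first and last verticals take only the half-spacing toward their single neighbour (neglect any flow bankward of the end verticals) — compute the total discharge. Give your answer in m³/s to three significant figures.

8.65 m³/s

w_1 = (4.6 − 2.8)/2 = 0.9 m; q_1 = 0.32 × 0.10 × 0.9 = 0.02880 m³/s
w_2 = (9.0 − 2.8)/2 = 3.1 m; q_2 = 0.49 × 0.26 × 3.1 = 0.3949 m³/s
w_3 = (14.9 − 4.6)/2 = 5.15 m; q_3 = 0.84 × 0.37 × 5.15 = 1.601 m³/s
w_4 = (30.4 − 9.0)/2 = 10.7 m; q_4 = 1.01 × 0.56 × 10.7 = 6.052 m³/s
w_5 = (30.4 − 14.9)/2 = 7.75 m; q_5 = 0.62 × 0.12 × 7.75 = 0.5766 m³/s
Q = Σ qᵢ = 8.653 m³/s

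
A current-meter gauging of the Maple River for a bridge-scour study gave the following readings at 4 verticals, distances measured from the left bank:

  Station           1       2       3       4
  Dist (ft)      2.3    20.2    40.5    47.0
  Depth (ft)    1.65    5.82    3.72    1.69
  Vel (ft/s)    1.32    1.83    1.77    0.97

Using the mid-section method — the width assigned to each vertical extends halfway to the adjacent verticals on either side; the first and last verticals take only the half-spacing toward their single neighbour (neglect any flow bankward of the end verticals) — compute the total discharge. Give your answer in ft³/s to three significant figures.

316 ft³/s

w_1 = (20.2 − 2.3)/2 = 8.95 ft; q_1 = 1.32 × 1.65 × 8.95 = 19.49 ft³/s
w_2 = (40.5 − 2.3)/2 = 19.1 ft; q_2 = 1.83 × 5.82 × 19.1 = 203.4 ft³/s
w_3 = (47.0 − 20.2)/2 = 13.4 ft; q_3 = 1.77 × 3.72 × 13.4 = 88.23 ft³/s
w_4 = (47.0 − 40.5)/2 = 3.25 ft; q_4 = 0.97 × 1.69 × 3.25 = 5.328 ft³/s
Q = Σ qᵢ = 316.5 ft³/s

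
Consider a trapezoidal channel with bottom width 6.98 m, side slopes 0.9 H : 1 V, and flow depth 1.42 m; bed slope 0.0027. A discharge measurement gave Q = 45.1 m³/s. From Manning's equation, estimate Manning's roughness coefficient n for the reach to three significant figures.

0.0143

A = (b + z·y)·y = (6.98 + 0.9×1.42)×1.42 = 11.73 m²
P = b + 2y√(1+z²) = 6.98 + 2×1.42×√(1+0.9²) = 10.80 m
R = A/P = 11.73/10.80 = 1.086 m
n = (1/Q)·A·R^(2/3)·S^(1/2) = (1/45.1) × 11.73 × 1.056 × 0.05196 = 0.01427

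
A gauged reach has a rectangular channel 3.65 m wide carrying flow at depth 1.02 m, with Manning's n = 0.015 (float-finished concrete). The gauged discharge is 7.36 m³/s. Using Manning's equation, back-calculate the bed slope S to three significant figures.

0.00155

A = b·y = 3.65 × 1.02 = 3.723 m²
P = b + 2y = 3.65 + 2×1.02 = 5.690 m
R = A/P = 3.723/5.690 = 0.6543 m
S = (Q·n / (1·A·R^(2/3)))² = (7.36×0.015 / (1×3.723×0.7537))² = 0.001548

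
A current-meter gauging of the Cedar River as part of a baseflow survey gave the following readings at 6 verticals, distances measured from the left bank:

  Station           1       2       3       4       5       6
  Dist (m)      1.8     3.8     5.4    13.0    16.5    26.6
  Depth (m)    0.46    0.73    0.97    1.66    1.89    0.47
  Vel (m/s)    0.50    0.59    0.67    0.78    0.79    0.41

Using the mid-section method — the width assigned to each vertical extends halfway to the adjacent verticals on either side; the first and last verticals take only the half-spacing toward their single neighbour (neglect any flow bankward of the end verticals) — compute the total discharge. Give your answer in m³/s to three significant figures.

22.3 m³/s

w_1 = (3.8 − 1.8)/2 = 1 m; q_1 = 0.50 × 0.46 × 1 = 0.2300 m³/s
w_2 = (5.4 − 1.8)/2 = 1.8 m; q_2 = 0.59 × 0.73 × 1.8 = 0.7753 m³/s
w_3 = (13.0 − 3.8)/2 = 4.6 m; q_3 = 0.67 × 0.97 × 4.6 = 2.990 m³/s
w_4 = (16.5 − 5.4)/2 = 5.55 m; q_4 = 0.78 × 1.66 × 5.55 = 7.186 m³/s
w_5 = (26.6 − 13.0)/2 = 6.8 m; q_5 = 0.79 × 1.89 × 6.8 = 10.15 m³/s
w_6 = (26.6 − 16.5)/2 = 5.05 m; q_6 = 0.41 × 0.47 × 5.05 = 0.9731 m³/s
Q = Σ qᵢ = 22.31 m³/s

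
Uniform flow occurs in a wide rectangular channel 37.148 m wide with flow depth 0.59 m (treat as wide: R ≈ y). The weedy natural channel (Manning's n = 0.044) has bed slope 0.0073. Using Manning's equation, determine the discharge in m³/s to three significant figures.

29.9 m³/s

A = b·y = 37.148 × 0.59 = 21.92 m²
Wide channel: R ≈ y = 0.59 m
Q = (1/n)·A·R^(2/3)·S^(1/2) = (1/0.044) × 21.92 × 0.5900^(2/3) × 0.0073^(1/2) = 29.94 m³/s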